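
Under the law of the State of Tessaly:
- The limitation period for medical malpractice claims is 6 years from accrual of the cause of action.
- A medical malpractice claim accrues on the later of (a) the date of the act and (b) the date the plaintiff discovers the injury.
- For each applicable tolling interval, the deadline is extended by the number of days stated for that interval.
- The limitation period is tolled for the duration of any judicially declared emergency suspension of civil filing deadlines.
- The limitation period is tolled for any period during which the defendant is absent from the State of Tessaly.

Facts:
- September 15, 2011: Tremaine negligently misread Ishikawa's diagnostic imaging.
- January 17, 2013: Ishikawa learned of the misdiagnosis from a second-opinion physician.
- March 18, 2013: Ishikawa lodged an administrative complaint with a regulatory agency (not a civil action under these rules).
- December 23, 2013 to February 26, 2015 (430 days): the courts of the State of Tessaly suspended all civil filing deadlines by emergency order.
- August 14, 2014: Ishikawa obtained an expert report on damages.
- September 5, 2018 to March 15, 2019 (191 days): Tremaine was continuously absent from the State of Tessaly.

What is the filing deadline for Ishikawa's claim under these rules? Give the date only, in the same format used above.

Because discovery on January 17, 2013 post-dates the September 15, 2011 act, accrual under the later-of rule falls on January 17, 2013.
6 years from January 17, 2013 is January 17, 2019.
Because the emergency suspension of filing deadlines ran from December 23, 2013 to February 26, 2015, the deadline is extended by 430 days to March 22, 2020.
The period was tolled for 191 days by the defendant's absence from the jurisdiction (September 5, 2018 to March 15, 2019), pushing the deadline to September 29, 2020.
The other events in the timeline have no effect on the limitation period under the stated rules.

September 29, 2020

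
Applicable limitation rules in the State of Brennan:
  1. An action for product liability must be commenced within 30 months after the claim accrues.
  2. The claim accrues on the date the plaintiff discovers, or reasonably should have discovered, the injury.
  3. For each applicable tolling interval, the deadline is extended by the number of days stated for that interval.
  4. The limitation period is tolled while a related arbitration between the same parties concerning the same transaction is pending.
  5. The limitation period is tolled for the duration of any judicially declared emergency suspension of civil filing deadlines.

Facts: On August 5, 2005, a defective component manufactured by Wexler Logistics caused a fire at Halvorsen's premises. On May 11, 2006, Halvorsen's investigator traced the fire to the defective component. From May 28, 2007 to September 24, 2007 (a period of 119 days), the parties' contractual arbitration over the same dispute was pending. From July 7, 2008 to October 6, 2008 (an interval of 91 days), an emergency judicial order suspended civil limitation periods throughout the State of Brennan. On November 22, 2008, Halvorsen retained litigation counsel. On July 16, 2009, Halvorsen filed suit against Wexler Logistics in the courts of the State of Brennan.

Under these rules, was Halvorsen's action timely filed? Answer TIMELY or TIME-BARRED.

TIME-BARRED

Accrual is tied to discovery, so the period began on May 11, 2006 rather than on August 5, 2005 when the act occurred.
30 months from May 11, 2006 is November 11, 2008.
The pending related arbitration from May 28, 2007 to September 24, 2007 tolled the period for 119 days, extending the deadline to March 10, 2009.
Because the emergency suspension of filing deadlines ran from July 7, 2008 to October 6, 2008, the deadline is extended by 91 days to June 9, 2009.
None of the other events listed affects the running of the period under the stated rules.
Halvorsen filed on July 16, 2009, after the June 9, 2009 deadline, so the action is time-barred.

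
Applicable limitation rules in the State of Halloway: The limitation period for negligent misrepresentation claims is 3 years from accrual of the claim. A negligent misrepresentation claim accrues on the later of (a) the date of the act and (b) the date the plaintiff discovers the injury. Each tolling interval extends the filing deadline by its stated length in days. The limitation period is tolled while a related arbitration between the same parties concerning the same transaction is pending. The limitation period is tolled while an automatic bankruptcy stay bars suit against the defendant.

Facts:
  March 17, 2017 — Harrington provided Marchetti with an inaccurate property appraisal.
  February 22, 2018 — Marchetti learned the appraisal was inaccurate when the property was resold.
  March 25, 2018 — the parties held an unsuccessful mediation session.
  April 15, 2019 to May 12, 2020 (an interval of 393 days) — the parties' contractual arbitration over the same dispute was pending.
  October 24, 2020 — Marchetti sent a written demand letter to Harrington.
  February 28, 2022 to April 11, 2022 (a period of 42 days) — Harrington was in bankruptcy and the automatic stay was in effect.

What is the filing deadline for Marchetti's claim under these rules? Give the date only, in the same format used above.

May 3, 2022

The claim accrued on February 22, 2018 — the later of the March 17, 2017 act and the February 22, 2018 discovery.
The untolled deadline — 3 years after February 22, 2018 — is February 22, 2021.
The pending related arbitration from April 15, 2019 to May 12, 2020 tolled the period for 393 days, extending the deadline to March 22, 2022.
Because the automatic bankruptcy stay ran from February 28, 2022 to April 11, 2022, the deadline is extended by 42 days to May 3, 2022.
Nothing else in the chronology tolls or restarts the period.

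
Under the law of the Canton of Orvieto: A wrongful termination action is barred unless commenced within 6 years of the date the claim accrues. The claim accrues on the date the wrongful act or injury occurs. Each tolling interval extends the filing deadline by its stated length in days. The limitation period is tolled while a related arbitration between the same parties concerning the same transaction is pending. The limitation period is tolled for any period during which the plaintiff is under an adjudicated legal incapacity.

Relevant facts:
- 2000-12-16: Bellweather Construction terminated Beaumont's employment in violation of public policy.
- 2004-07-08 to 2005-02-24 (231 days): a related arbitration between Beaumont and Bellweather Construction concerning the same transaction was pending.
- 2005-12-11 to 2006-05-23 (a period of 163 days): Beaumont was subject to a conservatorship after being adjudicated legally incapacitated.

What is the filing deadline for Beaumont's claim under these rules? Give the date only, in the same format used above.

The claim accrued on 2000-12-16, the date of the act.
Adding the 6 years base period to 2000-12-16 gives a deadline of 2006-12-16, before any tolling.
Because the pending related arbitration ran from 2004-07-08 to 2005-02-24, the deadline is extended by 231 days to 2007-08-04.
The period was tolled for 163 days by the plaintiff's legal incapacity (2005-12-11 to 2006-05-23), pushing the deadline to 2008-01-14.

2008-01-14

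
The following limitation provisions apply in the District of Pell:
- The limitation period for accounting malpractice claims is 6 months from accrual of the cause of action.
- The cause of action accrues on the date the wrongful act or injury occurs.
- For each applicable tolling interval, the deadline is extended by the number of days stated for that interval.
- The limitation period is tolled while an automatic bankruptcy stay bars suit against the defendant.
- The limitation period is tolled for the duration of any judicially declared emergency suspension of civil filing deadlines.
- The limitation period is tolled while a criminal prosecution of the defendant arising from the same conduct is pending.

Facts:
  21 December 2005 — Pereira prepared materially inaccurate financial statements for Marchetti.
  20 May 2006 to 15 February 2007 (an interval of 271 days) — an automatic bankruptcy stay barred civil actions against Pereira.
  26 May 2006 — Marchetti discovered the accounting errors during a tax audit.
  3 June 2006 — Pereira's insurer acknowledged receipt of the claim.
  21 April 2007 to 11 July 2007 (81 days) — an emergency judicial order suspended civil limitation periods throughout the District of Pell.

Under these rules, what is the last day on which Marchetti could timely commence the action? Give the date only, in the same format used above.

The claim accrued on 21 December 2005, when the wrongful act occurred; under the stated occurrence rule the 26 May 2006 discovery does not delay accrual.
The untolled deadline — 6 months after 21 December 2005 — is 21 June 2006.
The period was tolled for 271 days by the automatic bankruptcy stay (20 May 2006 to 15 February 2007), pushing the deadline to 19 March 2007.
The emergency suspension of filing deadlines from 21 April 2007 to 11 July 2007 began after the period had already run on 19 March 2007, so it has no tolling effect.
None of the other events listed affects the running of the period under the stated rules.

19 March 2007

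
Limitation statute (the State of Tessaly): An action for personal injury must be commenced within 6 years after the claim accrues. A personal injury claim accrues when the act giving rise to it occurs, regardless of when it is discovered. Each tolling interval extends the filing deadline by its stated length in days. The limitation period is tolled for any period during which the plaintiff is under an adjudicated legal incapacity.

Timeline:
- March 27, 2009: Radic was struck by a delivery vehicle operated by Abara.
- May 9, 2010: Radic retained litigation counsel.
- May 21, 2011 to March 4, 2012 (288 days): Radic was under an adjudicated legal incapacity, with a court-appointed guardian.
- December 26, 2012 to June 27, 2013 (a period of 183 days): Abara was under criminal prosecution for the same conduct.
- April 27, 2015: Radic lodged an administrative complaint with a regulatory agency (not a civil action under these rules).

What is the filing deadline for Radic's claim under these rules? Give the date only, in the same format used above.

The limitation period began to run on March 27, 2009.
6 years from March 27, 2009 is March 27, 2015.
The period was tolled for 288 days by the plaintiff's legal incapacity (May 21, 2011 to March 4, 2012), pushing the deadline to January 9, 2016.
No stated provision tolls the period for a criminal prosecution, so the interval from December 26, 2012 to June 27, 2013 has no effect on the deadline.
None of the other events listed affects the running of the period under the stated rules.

January 9, 2016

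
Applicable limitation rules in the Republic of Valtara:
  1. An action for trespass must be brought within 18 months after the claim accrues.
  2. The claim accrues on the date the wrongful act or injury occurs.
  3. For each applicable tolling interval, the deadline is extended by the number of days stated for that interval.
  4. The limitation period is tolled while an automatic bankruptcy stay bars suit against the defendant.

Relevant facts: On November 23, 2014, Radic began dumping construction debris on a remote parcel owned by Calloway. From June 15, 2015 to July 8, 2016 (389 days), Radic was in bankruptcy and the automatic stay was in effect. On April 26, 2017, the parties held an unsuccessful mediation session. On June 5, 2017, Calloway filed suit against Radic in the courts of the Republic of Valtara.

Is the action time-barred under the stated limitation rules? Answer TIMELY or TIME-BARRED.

TIMELY

The claim accrued on November 23, 2014, the date of the act.
The untolled deadline — 18 months after November 23, 2014 — is May 23, 2016.
The automatic bankruptcy stay from June 15, 2015 to July 8, 2016 tolled the period for 389 days, extending the deadline to June 16, 2017.
None of the other events listed affects the running of the period under the stated rules.
Calloway filed on June 5, 2017, before the June 16, 2017 deadline, so the action is timely.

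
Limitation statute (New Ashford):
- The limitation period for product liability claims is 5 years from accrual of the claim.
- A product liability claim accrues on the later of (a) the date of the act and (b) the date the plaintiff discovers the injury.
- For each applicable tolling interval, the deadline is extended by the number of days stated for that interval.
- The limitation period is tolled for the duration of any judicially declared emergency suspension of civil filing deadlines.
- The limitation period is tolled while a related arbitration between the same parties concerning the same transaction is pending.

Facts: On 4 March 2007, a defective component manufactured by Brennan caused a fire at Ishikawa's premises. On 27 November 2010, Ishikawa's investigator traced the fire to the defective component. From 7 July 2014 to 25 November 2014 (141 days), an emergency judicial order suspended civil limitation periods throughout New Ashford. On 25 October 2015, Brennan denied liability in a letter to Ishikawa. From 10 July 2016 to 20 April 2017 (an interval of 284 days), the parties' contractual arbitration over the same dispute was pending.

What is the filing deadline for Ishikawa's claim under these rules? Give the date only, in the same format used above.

Taking the later of the act (4 March 2007) and discovery (27 November 2010), the claim accrued on 27 November 2010.
5 years from 27 November 2010 is 27 November 2015.
The period was tolled for 141 days by the emergency suspension of filing deadlines (7 July 2014 to 25 November 2014), pushing the deadline to 16 April 2016.
The pending related arbitration starting 10 July 2016 came too late — the period had run on 16 April 2016 — and so does not extend the deadline.
Nothing else in the chronology tolls or restarts the period.

16 April 2016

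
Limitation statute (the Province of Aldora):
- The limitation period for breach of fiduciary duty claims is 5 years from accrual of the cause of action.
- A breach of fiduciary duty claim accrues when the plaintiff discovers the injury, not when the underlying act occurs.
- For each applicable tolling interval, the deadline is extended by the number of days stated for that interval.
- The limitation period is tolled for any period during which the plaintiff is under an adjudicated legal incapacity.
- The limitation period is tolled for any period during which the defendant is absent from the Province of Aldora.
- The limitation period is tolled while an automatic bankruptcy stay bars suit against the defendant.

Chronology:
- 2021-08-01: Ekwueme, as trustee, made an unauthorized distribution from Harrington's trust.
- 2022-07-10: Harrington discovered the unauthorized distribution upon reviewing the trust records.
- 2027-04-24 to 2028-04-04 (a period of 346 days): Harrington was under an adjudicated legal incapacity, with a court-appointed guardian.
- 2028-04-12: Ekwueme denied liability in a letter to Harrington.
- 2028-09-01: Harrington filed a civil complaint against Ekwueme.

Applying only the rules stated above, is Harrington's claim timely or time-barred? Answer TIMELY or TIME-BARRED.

Accrual is tied to discovery, so the period began on 2022-07-10 rather than on 2021-08-01 when the act occurred.
Adding the 5 years base period to 2022-07-10 gives a deadline of 2027-07-10, before any tolling.
The plaintiff's legal incapacity from 2027-04-24 to 2028-04-04 tolled the period for 346 days, extending the deadline to 2028-06-20.
None of the other events listed affects the running of the period under the stated rules.
The 2028-09-01 filing falls after the 2028-06-20 deadline; the claim is time-barred.

TIME-BARRED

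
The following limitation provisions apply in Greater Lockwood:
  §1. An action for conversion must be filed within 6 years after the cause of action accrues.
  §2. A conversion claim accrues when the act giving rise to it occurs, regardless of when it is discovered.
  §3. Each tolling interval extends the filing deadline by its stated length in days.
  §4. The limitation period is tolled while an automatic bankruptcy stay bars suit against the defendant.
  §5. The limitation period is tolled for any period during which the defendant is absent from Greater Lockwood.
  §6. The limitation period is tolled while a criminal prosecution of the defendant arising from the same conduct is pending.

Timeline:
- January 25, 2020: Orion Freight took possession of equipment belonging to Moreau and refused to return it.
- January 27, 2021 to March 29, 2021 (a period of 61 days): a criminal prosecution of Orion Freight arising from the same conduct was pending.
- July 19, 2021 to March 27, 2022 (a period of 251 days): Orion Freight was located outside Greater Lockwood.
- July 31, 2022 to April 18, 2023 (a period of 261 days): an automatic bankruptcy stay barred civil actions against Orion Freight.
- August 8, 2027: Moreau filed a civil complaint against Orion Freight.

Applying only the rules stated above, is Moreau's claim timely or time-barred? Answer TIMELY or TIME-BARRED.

TIMELY

The limitation period began to run on January 25, 2020.
6 years from January 25, 2020 is January 25, 2026.
The pending criminal prosecution from January 27, 2021 to March 29, 2021 tolled the period for 61 days, extending the deadline to March 27, 2026.
The defendant's absence from the jurisdiction from July 19, 2021 to March 27, 2022 tolled the period for 251 days, extending the deadline to December 3, 2026.
Because the automatic bankruptcy stay ran from July 31, 2022 to April 18, 2023, the deadline is extended by 261 days to August 21, 2027.
The August 8, 2027 filing precedes the August 21, 2027 deadline; the claim is timely.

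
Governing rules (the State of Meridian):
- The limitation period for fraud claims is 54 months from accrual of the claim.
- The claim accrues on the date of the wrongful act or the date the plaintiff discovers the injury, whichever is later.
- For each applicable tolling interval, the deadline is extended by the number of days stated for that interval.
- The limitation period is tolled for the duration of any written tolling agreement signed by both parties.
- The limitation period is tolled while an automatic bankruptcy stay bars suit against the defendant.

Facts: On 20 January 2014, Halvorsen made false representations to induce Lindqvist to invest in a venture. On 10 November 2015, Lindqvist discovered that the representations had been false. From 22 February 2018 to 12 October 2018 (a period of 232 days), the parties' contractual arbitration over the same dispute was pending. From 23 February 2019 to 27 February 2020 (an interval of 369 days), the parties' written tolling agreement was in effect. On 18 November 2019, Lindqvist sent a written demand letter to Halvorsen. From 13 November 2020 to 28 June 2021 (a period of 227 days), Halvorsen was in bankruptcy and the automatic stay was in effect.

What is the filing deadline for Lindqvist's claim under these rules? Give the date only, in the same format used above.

27 December 2021

The claim accrued on 10 November 2015 — the later of the 20 January 2014 act and the 10 November 2015 discovery.
Adding the 54 months base period to 10 November 2015 gives a deadline of 10 May 2020, before any tolling.
The period was tolled for 369 days by the written tolling agreement (23 February 2019 to 27 February 2020), pushing the deadline to 14 May 2021.
Because the automatic bankruptcy stay ran from 13 November 2020 to 28 June 2021, the deadline is extended by 227 days to 27 December 2021.
The pending related arbitration from 22 February 2018 to 12 October 2018 does not toll the period, because no stated rule makes a pending arbitration a tolling event.
None of the other events listed affects the running of the period under the stated rules.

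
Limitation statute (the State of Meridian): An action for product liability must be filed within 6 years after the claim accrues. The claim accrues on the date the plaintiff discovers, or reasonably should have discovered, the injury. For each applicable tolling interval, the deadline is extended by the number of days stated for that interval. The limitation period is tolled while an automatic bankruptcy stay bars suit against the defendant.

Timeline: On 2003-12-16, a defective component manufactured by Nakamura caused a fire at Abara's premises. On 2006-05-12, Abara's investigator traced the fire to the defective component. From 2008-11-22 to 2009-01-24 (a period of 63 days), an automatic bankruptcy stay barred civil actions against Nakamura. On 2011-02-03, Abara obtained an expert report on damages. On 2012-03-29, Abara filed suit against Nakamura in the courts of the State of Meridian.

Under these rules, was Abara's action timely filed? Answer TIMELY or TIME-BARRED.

TIMELY

Under the discovery rule, the claim accrued on 2006-05-12, when Abara discovered the injury — not on the 2003-12-16 date of the underlying act.
6 years from 2006-05-12 is 2012-05-12.
Because the automatic bankruptcy stay ran from 2008-11-22 to 2009-01-24, the deadline is extended by 63 days to 2012-07-14.
The other events in the timeline have no effect on the limitation period under the stated rules.
Filing on 2012-03-29 beat the 2012-07-14 deadline — the action is timely.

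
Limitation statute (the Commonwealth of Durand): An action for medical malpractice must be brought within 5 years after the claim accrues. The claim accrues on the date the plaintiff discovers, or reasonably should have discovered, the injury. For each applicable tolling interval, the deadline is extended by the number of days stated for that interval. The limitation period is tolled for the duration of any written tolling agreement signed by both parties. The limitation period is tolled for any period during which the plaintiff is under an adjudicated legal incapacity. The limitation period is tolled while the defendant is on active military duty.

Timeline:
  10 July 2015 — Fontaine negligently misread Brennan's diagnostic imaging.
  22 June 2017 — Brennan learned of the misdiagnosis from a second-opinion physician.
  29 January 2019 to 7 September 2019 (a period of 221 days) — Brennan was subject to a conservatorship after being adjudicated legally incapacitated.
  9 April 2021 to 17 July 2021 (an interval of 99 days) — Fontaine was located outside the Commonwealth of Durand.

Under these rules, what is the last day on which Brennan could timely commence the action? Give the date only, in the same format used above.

29 January 2023

The claim did not accrue until Brennan discovered the injury on 22 June 2017; the 10 July 2015 act date does not start the clock under the stated rule.
Adding the 5 years base period to 22 June 2017 gives a deadline of 22 June 2022, before any tolling.
The plaintiff's legal incapacity from 29 January 2019 to 7 September 2019 tolled the period for 221 days, extending the deadline to 29 January 2023.
Although the defendant's absence ran from 9 April 2021 to 17 July 2021, the stated rules do not make that a tolling event, so it is disregarded.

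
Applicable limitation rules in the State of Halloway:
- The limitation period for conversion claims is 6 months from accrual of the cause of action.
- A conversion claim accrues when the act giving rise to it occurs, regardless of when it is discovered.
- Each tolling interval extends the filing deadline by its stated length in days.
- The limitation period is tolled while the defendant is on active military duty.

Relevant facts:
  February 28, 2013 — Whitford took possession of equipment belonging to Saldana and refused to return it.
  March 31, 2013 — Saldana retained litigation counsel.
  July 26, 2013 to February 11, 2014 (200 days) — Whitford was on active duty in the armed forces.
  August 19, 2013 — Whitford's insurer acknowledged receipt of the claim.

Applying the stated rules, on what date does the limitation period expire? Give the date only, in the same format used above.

The limitation period began to run on February 28, 2013.
6 months from February 28, 2013 is August 28, 2013.
The defendant's active military service from July 26, 2013 to February 11, 2014 tolled the period for 200 days, extending the deadline to March 16, 2014.
None of the other events listed affects the running of the period under the stated rules.

March 16, 2014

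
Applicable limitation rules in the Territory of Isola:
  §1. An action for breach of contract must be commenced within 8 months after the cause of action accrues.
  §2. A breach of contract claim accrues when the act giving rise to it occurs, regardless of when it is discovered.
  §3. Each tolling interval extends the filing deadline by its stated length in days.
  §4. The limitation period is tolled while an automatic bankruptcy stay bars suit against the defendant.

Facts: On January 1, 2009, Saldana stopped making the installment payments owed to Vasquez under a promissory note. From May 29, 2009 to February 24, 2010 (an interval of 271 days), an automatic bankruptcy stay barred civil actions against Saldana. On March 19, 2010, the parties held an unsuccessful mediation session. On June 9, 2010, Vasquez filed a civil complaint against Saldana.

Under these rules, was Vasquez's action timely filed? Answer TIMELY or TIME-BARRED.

The cause of action accrued on January 1, 2009, the date of the act.
The untolled deadline — 8 months after January 1, 2009 — is September 1, 2009.
Because the automatic bankruptcy stay ran from May 29, 2009 to February 24, 2010, the deadline is extended by 271 days to May 30, 2010.
Nothing else in the chronology tolls or restarts the period.
Filing on June 9, 2010 missed the May 30, 2010 deadline — the action is time-barred.

TIME-BARRED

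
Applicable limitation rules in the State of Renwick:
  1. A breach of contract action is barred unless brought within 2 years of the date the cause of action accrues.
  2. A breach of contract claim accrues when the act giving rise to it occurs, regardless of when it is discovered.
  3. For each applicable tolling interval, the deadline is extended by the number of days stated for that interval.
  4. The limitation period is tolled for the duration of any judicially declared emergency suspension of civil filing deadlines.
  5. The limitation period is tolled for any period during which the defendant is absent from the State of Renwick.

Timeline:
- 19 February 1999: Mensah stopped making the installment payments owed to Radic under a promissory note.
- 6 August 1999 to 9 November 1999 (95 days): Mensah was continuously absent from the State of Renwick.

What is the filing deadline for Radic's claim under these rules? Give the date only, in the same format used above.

25 May 2001

The cause of action accrued on 19 February 1999, the date of the act.
The untolled deadline — 2 years after 19 February 1999 — is 19 February 2001.
Because the defendant's absence from the jurisdiction ran from 6 August 1999 to 9 November 1999, the deadline is extended by 95 days to 25 May 2001.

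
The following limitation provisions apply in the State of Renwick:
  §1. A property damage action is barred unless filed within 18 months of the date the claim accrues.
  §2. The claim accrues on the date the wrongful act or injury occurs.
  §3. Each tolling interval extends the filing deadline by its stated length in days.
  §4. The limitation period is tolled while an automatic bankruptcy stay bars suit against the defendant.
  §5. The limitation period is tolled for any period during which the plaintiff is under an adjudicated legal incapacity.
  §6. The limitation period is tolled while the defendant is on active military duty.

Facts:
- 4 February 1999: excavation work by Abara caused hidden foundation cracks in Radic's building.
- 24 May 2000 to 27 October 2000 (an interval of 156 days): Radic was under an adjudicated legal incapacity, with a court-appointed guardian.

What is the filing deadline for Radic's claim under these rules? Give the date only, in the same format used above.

The limitation period began to run on 4 February 1999.
Adding the 18 months base period to 4 February 1999 gives a deadline of 4 August 2000, before any tolling.
The period was tolled for 156 days by the plaintiff's legal incapacity (24 May 2000 to 27 October 2000), pushing the deadline to 7 January 2001.

7 January 2001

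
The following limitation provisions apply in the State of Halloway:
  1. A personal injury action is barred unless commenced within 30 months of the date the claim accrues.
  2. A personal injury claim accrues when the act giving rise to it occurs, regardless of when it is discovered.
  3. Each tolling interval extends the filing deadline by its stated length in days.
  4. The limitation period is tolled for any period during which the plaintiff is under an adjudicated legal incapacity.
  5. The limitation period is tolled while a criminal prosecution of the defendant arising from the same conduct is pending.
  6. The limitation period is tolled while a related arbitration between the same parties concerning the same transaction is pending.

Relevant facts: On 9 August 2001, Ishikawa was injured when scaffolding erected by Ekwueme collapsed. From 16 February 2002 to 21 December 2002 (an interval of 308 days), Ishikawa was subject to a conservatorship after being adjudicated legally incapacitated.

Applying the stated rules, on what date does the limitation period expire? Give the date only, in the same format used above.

13 December 2004

The claim accrued on 9 August 2001, the date of the act.
30 months from 9 August 2001 is 9 February 2004.
The plaintiff's legal incapacity from 16 February 2002 to 21 December 2002 tolled the period for 308 days, extending the deadline to 13 December 2004.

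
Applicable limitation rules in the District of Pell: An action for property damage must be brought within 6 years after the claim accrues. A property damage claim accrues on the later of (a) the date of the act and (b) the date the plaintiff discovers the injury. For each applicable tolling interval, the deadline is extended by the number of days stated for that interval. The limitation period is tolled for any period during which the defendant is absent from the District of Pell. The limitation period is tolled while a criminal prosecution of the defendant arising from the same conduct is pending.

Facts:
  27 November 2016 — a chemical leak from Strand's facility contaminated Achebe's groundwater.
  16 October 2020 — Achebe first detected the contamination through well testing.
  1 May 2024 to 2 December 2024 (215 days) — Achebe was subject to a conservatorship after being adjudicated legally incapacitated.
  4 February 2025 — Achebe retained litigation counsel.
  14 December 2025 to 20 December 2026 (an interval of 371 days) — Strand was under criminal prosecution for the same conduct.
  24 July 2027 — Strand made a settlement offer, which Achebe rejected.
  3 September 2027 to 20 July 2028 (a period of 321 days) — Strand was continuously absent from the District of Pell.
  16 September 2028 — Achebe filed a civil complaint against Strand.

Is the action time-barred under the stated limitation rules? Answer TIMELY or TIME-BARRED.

TIME-BARRED

Because discovery on 16 October 2020 post-dates the 27 November 2016 act, accrual under the later-of rule falls on 16 October 2020.
6 years from 16 October 2020 is 16 October 2026.
Because the pending criminal prosecution ran from 14 December 2025 to 20 December 2026, the deadline is extended by 371 days to 22 October 2027.
The period was tolled for 321 days by the defendant's absence from the jurisdiction (3 September 2027 to 20 July 2028), pushing the deadline to 7 September 2028.
No stated provision tolls the period for the plaintiff's incapacity, so the interval from 1 May 2024 to 2 December 2024 has no effect on the deadline.
None of the other events listed affects the running of the period under the stated rules.
Filing on 16 September 2028 missed the 7 September 2028 deadline — the action is time-barred.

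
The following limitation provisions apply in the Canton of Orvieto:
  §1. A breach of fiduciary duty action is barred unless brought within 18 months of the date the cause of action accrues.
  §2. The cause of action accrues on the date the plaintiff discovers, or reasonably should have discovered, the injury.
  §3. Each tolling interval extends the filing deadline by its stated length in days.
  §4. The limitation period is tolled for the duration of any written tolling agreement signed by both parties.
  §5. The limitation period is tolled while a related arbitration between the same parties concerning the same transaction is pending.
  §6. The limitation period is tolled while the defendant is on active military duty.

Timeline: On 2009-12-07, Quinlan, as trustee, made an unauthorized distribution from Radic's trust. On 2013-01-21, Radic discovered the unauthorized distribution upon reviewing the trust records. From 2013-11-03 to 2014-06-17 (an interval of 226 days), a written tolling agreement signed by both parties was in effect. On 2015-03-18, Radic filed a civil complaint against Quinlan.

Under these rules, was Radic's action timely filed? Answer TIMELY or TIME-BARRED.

TIME-BARRED

The claim did not accrue until Radic discovered the injury on 2013-01-21; the 2009-12-07 act date does not start the clock under the stated rule.
18 months from 2013-01-21 is 2014-07-21.
The period was tolled for 226 days by the written tolling agreement (2013-11-03 to 2014-06-17), pushing the deadline to 2015-03-04.
Radic filed on 2015-03-18, after the 2015-03-04 deadline, so the action is time-barred.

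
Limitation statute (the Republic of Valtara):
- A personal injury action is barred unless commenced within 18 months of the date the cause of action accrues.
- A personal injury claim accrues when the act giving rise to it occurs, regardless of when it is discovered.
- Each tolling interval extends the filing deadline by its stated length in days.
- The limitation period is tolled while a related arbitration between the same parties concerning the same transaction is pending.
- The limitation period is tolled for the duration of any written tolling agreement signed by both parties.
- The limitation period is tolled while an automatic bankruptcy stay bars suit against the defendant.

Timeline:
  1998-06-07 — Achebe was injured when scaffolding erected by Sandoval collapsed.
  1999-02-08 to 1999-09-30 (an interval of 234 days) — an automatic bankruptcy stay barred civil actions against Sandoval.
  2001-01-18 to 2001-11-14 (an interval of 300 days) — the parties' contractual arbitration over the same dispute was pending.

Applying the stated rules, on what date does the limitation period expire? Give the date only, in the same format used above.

2000-07-28

The claim accrued on 1998-06-07, when the wrongful act occurred.
Adding the 18 months base period to 1998-06-07 gives a deadline of 1999-12-07, before any tolling.
Because the automatic bankruptcy stay ran from 1999-02-08 to 1999-09-30, the deadline is extended by 234 days to 2000-07-28.
The pending related arbitration from 2001-01-18 to 2001-11-14 began after the period had already run on 2000-07-28, so it has no tolling effect.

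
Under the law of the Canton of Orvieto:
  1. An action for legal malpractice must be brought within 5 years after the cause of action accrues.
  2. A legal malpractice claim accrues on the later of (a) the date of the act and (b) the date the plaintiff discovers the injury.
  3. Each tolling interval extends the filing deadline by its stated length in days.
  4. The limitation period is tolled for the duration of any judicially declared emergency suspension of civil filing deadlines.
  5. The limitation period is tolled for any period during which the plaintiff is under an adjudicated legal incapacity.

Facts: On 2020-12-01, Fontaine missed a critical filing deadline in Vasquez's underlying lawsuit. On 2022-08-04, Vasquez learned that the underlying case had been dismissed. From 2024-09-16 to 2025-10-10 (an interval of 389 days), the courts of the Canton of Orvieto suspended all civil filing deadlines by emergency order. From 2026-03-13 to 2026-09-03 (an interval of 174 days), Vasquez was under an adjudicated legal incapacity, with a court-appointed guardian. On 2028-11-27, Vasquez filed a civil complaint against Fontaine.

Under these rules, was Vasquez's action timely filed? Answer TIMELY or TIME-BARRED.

TIMELY

The claim accrued on 2022-08-04 — the later of the 2020-12-01 act and the 2022-08-04 discovery.
The untolled deadline — 5 years after 2022-08-04 — is 2027-08-04.
The period was tolled for 389 days by the emergency suspension of filing deadlines (2024-09-16 to 2025-10-10), pushing the deadline to 2028-08-27.
The plaintiff's legal incapacity from 2026-03-13 to 2026-09-03 tolled the period for 174 days, extending the deadline to 2029-02-17.
Vasquez filed on 2028-11-27, before the 2029-02-17 deadline, so the action is timely.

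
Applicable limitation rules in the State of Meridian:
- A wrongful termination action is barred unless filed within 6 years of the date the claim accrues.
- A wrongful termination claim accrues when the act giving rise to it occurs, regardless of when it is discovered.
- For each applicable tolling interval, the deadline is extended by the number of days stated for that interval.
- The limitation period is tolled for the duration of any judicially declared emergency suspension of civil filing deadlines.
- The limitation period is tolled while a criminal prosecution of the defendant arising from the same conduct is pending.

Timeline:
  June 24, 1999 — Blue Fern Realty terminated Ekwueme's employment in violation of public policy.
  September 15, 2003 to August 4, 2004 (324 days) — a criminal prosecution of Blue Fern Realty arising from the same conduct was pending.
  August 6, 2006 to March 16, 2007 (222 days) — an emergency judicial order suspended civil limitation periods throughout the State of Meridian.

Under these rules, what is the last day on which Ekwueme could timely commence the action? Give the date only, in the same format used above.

The claim accrued on June 24, 1999, when the wrongful act occurred.
Adding the 6 years base period to June 24, 1999 gives a deadline of June 24, 2005, before any tolling.
The pending criminal prosecution from September 15, 2003 to August 4, 2004 tolled the period for 324 days, extending the deadline to May 14, 2006.
By the time the emergency suspension of filing deadlines began on August 6, 2006, the limitation period had already expired on May 14, 2006; that interval cannot revive it.

May 14, 2006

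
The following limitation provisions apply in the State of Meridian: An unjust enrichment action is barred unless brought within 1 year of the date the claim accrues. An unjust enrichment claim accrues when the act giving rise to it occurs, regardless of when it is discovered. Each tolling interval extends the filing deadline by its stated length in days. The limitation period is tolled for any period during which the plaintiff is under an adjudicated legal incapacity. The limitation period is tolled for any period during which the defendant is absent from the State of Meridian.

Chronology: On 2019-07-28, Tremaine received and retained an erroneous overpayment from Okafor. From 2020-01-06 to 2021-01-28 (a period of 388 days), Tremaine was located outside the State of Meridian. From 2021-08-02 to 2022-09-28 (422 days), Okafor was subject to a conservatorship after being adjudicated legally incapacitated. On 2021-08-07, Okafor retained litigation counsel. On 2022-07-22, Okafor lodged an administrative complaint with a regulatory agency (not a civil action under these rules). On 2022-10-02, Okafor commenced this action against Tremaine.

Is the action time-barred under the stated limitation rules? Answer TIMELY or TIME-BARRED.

TIMELY

The claim accrued on 2019-07-28, the date of the act.
1 year from 2019-07-28 is 2020-07-28.
The period was tolled for 388 days by the defendant's absence from the jurisdiction (2020-01-06 to 2021-01-28), pushing the deadline to 2021-08-20.
The period was tolled for 422 days by the plaintiff's legal incapacity (2021-08-02 to 2022-09-28), pushing the deadline to 2022-10-16.
Nothing else in the chronology tolls or restarts the period.
The 2022-10-02 filing precedes the 2022-10-16 deadline; the claim is timely.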